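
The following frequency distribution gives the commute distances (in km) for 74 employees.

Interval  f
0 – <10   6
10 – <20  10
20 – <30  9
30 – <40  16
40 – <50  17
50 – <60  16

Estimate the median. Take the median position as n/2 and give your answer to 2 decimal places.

37.50

Cumulative frequencies: 6, 16, 25, 41, 58, 74
n = 74; position = n/2 = 37.
This falls in the class 30 – <40: L = 30, F = 25, f = 16, h = 10.
Median ≈ 30 + ((37 − 25) / 16) × 10 = 37.5000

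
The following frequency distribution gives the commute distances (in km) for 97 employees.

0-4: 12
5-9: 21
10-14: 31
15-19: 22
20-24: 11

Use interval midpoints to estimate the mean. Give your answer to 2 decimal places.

Midpoints: 2, 7, 12, 17, 22
Σfm = 12×2 + 21×7 + 31×12 + 22×17 + 11×22 = 1159
n = Σf = 97
Mean = 1159 / 97 = 11.9485

11.95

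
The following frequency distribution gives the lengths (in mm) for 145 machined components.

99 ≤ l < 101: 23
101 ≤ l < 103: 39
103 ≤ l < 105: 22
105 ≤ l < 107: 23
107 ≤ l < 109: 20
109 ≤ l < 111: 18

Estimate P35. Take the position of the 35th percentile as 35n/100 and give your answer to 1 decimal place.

102.4

Cumulative frequencies: 23, 62, 84, 107, 127, 145
n = 145; position = 35n/100 = 50.75.
This falls in the class 101 ≤ l < 103: L = 101, F = 23, f = 39, h = 2.
35th percentile ≈ 101 + ((50.75 − 23) / 39) × 2 = 102.4231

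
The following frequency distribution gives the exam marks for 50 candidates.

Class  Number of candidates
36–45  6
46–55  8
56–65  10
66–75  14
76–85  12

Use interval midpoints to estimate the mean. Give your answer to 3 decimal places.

64.100

Midpoints: 40.5, 50.5, 60.5, 70.5, 80.5
Σfm = 6×40.5 + 8×50.5 + 10×60.5 + 14×70.5 + 12×80.5 = 3205
n = Σf = 50
Mean = 3205 / 50 = 64.1000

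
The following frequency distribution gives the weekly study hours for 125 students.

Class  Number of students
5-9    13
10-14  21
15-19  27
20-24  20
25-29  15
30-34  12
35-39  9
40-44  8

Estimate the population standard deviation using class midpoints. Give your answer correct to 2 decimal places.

9.99

Midpoints: 7, 12, 17, 22, 27, 32, 37, 42
n = 125, Σfm = 2700, mean = 21.6000
Σfm² = 70800
Σf(m − x̄)² = Σfm² − (Σfm)²/n = 70800 − 2700²/125 = 12480.0000
Population variance = 12480.0000 / 125 = 99.8400
Standard deviation = √99.8400 = 9.9920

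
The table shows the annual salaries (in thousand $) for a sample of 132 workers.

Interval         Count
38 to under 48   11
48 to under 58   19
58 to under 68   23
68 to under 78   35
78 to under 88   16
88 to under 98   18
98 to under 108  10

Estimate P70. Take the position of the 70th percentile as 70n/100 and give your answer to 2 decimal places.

80.75

Cumulative frequencies: 11, 30, 53, 88, 104, 122, 132
n = 132; position = 70n/100 = 92.4.
This falls in the class 78 to under 88: L = 78, F = 88, f = 16, h = 10.
70th percentile ≈ 78 + ((92.4 − 88) / 16) × 10 = 80.7500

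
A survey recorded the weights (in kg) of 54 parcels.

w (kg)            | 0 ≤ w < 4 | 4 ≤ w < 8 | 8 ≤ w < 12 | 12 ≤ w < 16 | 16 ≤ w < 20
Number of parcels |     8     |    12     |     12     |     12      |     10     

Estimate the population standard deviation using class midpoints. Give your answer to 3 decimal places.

5.325

Midpoints: 2, 6, 10, 14, 18
n = 54, Σfm = 556, mean = 10.2963
Σfm² = 7256
Σf(m − x̄)² = Σfm² − (Σfm)²/n = 7256 − 556²/54 = 1531.2593
Population variance = 1531.2593 / 54 = 28.3567
Standard deviation = √28.3567 = 5.3251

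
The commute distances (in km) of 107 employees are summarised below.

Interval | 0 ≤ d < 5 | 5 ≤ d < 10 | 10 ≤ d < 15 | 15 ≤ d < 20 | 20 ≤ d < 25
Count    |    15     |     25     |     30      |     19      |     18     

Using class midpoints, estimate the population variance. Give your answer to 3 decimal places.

Midpoints: 2.5, 7.5, 12.5, 17.5, 22.5
n = 107, Σfm = 1337.5, mean = 12.5000
Σfm² = 21118.75
Σf(m − x̄)² = Σfm² − (Σfm)²/n = 21118.75 − 1337.5²/107 = 4400.0000
Population variance = 4400.0000 / 107 = 41.1215

41.121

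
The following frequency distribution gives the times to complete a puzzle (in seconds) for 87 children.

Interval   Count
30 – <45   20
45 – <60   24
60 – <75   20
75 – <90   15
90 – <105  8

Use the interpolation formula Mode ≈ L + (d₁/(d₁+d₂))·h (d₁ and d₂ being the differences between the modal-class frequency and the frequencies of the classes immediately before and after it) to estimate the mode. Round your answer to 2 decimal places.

Modal class: 45 – <60 (highest frequency 24).
d₁ = 24 − 20 = 4, d₂ = 24 − 20 = 4
Mode ≈ 45 + (4/(4+4)) × 15 = 45 + 7.5000 = 52.5000

52.50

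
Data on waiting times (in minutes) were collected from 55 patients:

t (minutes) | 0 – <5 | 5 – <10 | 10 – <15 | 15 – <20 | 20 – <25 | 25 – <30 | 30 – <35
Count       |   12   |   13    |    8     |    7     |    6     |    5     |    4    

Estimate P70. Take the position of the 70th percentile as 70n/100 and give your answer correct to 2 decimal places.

Cumulative frequencies: 12, 25, 33, 40, 46, 51, 55
n = 55; position = 70n/100 = 38.5.
This falls in the class 15 – <20: L = 15, F = 33, f = 7, h = 5.
70th percentile ≈ 15 + ((38.5 − 33) / 7) × 5 = 18.9286

18.93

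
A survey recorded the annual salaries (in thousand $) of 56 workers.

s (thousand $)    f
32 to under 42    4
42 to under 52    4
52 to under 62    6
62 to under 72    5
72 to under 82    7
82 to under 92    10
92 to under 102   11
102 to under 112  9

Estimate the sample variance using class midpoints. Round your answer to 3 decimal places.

473.636

Midpoints: 37, 47, 57, 67, 77, 87, 97, 107
n = 56, Σfm = 4452, mean = 79.5000
Σfm² = 379984
Σf(m − x̄)² = Σfm² − (Σfm)²/n = 379984 − 4452²/56 = 26050.0000
Sample variance = 26050.0000 / 55 = 473.6364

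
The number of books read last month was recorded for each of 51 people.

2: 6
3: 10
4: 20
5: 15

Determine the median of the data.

Cumulative frequencies: 6, 16, 36, 51
n = 51, so the median is the value in position (n+1)/2 = 26.
Position 26 falls at value 4.

4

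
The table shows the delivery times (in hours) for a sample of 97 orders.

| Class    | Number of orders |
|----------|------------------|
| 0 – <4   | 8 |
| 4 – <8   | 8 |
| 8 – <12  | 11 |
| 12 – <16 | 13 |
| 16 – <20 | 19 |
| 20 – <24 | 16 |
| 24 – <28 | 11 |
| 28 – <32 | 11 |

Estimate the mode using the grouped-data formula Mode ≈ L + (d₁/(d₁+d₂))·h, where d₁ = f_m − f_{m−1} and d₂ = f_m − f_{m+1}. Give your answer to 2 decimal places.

Modal class: 16 – <20 (highest frequency 19).
d₁ = 19 − 13 = 6, d₂ = 19 − 16 = 3
Mode ≈ 16 + (6/(6+3)) × 4 = 16 + 2.6667 = 18.6667

18.67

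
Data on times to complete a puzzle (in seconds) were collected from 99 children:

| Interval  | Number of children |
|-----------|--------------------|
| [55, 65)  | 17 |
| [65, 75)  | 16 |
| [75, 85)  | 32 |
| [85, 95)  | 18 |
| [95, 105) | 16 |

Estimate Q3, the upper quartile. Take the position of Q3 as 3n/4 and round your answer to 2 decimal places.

90.14

Cumulative frequencies: 17, 33, 65, 83, 99
n = 99; position = 3n/4 = 74.25.
This falls in the class [85, 95): L = 85, F = 65, f = 18, h = 10.
Upper quartile ≈ 85 + ((74.25 − 65) / 18) × 10 = 90.1389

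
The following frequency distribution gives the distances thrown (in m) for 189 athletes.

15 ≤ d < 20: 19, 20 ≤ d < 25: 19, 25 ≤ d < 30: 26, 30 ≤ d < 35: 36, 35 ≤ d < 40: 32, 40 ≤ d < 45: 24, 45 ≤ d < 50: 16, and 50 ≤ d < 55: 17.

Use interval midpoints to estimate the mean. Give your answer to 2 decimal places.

Midpoints: 17.5, 22.5, 27.5, 32.5, 37.5, 42.5, 47.5, 52.5
Σfm = 19×17.5 + 19×22.5 + 26×27.5 + 36×32.5 + 32×37.5 + 24×42.5 + 16×47.5 + 17×52.5 = 6517.5
n = Σf = 189
Mean = 6517.5 / 189 = 34.4841

34.48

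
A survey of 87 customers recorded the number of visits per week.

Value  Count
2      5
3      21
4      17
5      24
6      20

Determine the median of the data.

5

Cumulative frequencies: 5, 26, 43, 67, 87
n = 87, so the median is the value in position (n+1)/2 = 44.
Position 44 falls at value 5.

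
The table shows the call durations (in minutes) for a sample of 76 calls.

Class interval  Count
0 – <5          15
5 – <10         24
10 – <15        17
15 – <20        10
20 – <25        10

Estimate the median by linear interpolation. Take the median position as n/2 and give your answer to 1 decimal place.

Cumulative frequencies: 15, 39, 56, 66, 76
n = 76; position = n/2 = 38.
This falls in the class 5 – <10: L = 5, F = 15, f = 24, h = 5.
Median ≈ 5 + ((38 − 15) / 24) × 5 = 9.7917

9.8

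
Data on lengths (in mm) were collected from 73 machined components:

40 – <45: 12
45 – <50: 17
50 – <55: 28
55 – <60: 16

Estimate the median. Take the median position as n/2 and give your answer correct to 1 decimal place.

51.3

Cumulative frequencies: 12, 29, 57, 73
n = 73; position = n/2 = 36.5.
This falls in the class 50 – <55: L = 50, F = 29, f = 28, h = 5.
Median ≈ 50 + ((36.5 − 29) / 28) × 5 = 51.3393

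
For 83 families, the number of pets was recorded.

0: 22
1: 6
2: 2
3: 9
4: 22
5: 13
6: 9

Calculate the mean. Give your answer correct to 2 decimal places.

2.94

Values: 0, 1, 2, 3, 4, 5, 6
Σfx = 22×0 + 6×1 + 2×2 + 9×3 + 22×4 + 13×5 + 9×6 = 244
n = Σf = 83
Mean = 244 / 83 = 2.9398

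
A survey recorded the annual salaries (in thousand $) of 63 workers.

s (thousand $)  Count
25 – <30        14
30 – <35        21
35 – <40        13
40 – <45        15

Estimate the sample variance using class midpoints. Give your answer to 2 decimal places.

29.70

Midpoints: 27.5, 32.5, 37.5, 42.5
n = 63, Σfm = 2192.5, mean = 34.8016
Σfm² = 78143.75
Σf(m − x̄)² = Σfm² − (Σfm)²/n = 78143.75 − 2192.5²/63 = 1841.2698
Sample variance = 1841.2698 / 62 = 29.6979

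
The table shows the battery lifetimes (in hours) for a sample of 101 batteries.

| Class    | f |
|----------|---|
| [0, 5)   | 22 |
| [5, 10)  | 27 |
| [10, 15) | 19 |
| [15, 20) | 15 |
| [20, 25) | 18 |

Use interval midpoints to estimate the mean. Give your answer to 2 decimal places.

11.51

Midpoints: 2.5, 7.5, 12.5, 17.5, 22.5
Σfm = 22×2.5 + 27×7.5 + 19×12.5 + 15×17.5 + 18×22.5 = 1162.5
n = Σf = 101
Mean = 1162.5 / 101 = 11.5099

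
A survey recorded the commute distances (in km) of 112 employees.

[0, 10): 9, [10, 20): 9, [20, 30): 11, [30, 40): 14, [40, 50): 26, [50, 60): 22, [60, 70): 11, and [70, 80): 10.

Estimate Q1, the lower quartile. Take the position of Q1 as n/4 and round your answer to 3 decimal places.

Cumulative frequencies: 9, 18, 29, 43, 69, 91, 102, 112
n = 112; position = n/4 = 28.
This falls in the class [20, 30): L = 20, F = 18, f = 11, h = 10.
Lower quartile ≈ 20 + ((28 − 18) / 11) × 10 = 29.0909

29.091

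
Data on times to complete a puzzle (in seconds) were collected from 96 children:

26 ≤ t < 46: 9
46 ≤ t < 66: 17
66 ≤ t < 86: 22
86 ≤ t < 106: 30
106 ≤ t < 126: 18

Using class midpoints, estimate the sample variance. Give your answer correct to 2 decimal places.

Midpoints: 36, 56, 76, 96, 116
n = 96, Σfm = 7916, mean = 82.4583
Σfm² = 710736
Σf(m − x̄)² = Σfm² − (Σfm)²/n = 710736 − 7916²/96 = 57995.8333
Sample variance = 57995.8333 / 95 = 610.4825

610.48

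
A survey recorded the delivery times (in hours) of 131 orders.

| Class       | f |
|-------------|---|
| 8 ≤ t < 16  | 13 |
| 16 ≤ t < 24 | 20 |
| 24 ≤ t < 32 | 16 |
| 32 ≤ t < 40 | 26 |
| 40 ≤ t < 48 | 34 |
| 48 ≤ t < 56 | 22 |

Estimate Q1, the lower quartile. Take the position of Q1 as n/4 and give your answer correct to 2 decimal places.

Cumulative frequencies: 13, 33, 49, 75, 109, 131
n = 131; position = n/4 = 32.75.
This falls in the class 16 ≤ t < 24: L = 16, F = 13, f = 20, h = 8.
Lower quartile ≈ 16 + ((32.75 − 13) / 20) × 8 = 23.9000

23.90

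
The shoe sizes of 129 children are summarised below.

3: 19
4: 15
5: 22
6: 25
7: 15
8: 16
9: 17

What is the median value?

Cumulative frequencies: 19, 34, 56, 81, 96, 112, 129
n = 129, so the median is the value in position (n+1)/2 = 65.
Position 65 falls at value 6.

6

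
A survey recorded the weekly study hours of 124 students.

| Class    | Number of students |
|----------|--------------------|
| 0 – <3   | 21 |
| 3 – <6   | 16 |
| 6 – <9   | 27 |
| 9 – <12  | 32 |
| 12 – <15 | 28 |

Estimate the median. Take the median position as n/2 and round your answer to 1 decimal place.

Cumulative frequencies: 21, 37, 64, 96, 124
n = 124; position = n/2 = 62.
This falls in the class 6 – <9: L = 6, F = 37, f = 27, h = 3.
Median ≈ 6 + ((62 − 37) / 27) × 3 = 8.7778

8.8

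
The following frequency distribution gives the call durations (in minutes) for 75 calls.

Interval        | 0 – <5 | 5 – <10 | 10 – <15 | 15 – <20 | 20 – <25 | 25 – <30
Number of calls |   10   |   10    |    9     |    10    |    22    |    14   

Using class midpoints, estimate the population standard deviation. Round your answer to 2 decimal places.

Midpoints: 2.5, 7.5, 12.5, 17.5, 22.5, 27.5
n = 75, Σfm = 1267.5, mean = 16.9000
Σfm² = 26818.75
Σf(m − x̄)² = Σfm² − (Σfm)²/n = 26818.75 − 1267.5²/75 = 5398.0000
Population variance = 5398.0000 / 75 = 71.9733
Standard deviation = √71.9733 = 8.4837

8.48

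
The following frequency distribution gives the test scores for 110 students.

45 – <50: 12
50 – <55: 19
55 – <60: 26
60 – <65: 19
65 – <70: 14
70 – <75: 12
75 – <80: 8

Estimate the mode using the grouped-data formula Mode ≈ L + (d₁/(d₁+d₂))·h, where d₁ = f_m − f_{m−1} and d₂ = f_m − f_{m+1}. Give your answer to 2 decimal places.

Modal class: 55 – <60 (highest frequency 26).
d₁ = 26 − 19 = 7, d₂ = 26 − 19 = 7
Mode ≈ 55 + (7/(7+7)) × 5 = 55 + 2.5000 = 57.5000

57.50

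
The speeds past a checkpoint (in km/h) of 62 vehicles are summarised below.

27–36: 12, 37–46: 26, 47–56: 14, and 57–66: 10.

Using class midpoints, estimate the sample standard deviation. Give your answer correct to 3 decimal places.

9.767

Midpoints: 31.5, 41.5, 51.5, 61.5
n = 62, Σfm = 2793, mean = 45.0484
Σfm² = 131639.5
Σf(m − x̄)² = Σfm² − (Σfm)²/n = 131639.5 − 2793²/62 = 5819.3548
Sample variance = 5819.3548 / 61 = 95.3993
Standard deviation = √95.3993 = 9.7673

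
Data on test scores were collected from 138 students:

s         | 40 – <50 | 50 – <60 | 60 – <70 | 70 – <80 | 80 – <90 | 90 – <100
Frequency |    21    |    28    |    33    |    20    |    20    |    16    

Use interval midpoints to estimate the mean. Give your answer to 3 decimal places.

67.754

Midpoints: 45, 55, 65, 75, 85, 95
Σfm = 21×45 + 28×55 + 33×65 + 20×75 + 20×85 + 16×95 = 9350
n = Σf = 138
Mean = 9350 / 138 = 67.7536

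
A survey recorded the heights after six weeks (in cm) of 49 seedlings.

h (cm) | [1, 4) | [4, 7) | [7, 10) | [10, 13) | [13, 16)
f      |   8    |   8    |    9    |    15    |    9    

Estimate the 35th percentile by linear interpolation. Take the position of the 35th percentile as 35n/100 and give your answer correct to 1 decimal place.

Cumulative frequencies: 8, 16, 25, 40, 49
n = 49; position = 35n/100 = 17.15.
This falls in the class [7, 10): L = 7, F = 16, f = 9, h = 3.
35th percentile ≈ 7 + ((17.15 − 16) / 9) × 3 = 7.3833

7.4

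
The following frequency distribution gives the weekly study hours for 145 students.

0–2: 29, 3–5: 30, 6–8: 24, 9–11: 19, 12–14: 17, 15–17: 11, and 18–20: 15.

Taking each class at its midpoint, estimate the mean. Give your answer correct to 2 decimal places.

8.20

Midpoints: 1, 4, 7, 10, 13, 16, 19
Σfm = 29×1 + 30×4 + 24×7 + 19×10 + 17×13 + 11×16 + 15×19 = 1189
n = Σf = 145
Mean = 1189 / 145 = 8.2000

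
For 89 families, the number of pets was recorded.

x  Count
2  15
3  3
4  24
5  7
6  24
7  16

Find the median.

Cumulative frequencies: 15, 18, 42, 49, 73, 89
n = 89, so the median is the value in position (n+1)/2 = 45.
Position 45 falls at value 5.

5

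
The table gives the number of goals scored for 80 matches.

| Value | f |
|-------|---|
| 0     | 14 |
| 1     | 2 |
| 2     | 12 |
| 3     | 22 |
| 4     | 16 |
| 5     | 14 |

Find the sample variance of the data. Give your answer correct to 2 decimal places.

2.73

Values: 0, 1, 2, 3, 4, 5
n = 80, Σfx = 226, mean = 2.8250
Σfx² = 854
Σf(x − x̄)² = Σfx² − (Σfx)²/n = 854 − 226²/80 = 215.5500
Sample variance = 215.5500 / 79 = 2.7285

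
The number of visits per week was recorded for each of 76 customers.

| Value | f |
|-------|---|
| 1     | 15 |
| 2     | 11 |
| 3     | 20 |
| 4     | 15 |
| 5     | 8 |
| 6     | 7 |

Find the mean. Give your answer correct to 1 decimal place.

3.1

Values: 1, 2, 3, 4, 5, 6
Σfx = 15×1 + 11×2 + 20×3 + 15×4 + 8×5 + 7×6 = 239
n = Σf = 76
Mean = 239 / 76 = 3.1447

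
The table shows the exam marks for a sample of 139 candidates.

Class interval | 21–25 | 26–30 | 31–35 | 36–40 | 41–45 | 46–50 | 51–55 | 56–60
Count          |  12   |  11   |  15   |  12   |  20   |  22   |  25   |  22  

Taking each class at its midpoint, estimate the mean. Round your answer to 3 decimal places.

Midpoints: 23, 28, 33, 38, 43, 48, 53, 58
Σfm = 12×23 + 11×28 + 15×33 + 12×38 + 20×43 + 22×48 + 25×53 + 22×58 = 6052
n = Σf = 139
Mean = 6052 / 139 = 43.5396

43.540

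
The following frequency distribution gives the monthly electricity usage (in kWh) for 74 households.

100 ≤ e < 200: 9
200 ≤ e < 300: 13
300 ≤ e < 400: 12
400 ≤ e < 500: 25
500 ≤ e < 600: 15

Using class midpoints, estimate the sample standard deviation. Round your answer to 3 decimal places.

131.491

Midpoints: 150, 250, 350, 450, 550
n = 74, Σfm = 28300, mean = 382.4324
Σfm² = 12085000
Σf(m − x̄)² = Σfm² − (Σfm)²/n = 12085000 − 28300²/74 = 1262162.1622
Sample variance = 1262162.1622 / 73 = 17289.8926
Standard deviation = √17289.8926 = 131.4910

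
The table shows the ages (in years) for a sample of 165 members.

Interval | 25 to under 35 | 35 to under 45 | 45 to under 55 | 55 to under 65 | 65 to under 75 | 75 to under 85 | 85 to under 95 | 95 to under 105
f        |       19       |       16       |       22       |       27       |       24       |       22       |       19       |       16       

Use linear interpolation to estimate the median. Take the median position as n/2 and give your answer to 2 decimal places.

Cumulative frequencies: 19, 35, 57, 84, 108, 130, 149, 165
n = 165; position = n/2 = 82.5.
This falls in the class 55 to under 65: L = 55, F = 57, f = 27, h = 10.
Median ≈ 55 + ((82.5 − 57) / 27) × 10 = 64.4444

64.44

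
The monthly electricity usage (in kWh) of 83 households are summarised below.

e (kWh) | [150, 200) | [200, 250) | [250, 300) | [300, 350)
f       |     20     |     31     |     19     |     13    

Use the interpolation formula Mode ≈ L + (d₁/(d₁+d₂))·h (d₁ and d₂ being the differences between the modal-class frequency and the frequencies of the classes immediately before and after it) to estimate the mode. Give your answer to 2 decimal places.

223.91

Modal class: [200, 250) (highest frequency 31).
d₁ = 31 − 20 = 11, d₂ = 31 − 19 = 12
Mode ≈ 200 + (11/(11+12)) × 50 = 200 + 23.9130 = 223.9130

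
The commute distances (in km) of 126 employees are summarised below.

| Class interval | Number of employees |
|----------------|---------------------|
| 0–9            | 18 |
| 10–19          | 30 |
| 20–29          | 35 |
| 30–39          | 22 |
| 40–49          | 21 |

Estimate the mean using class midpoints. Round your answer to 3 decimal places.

Midpoints: 4.5, 14.5, 24.5, 34.5, 44.5
Σfm = 18×4.5 + 30×14.5 + 35×24.5 + 22×34.5 + 21×44.5 = 3067
n = Σf = 126
Mean = 3067 / 126 = 24.3413

24.341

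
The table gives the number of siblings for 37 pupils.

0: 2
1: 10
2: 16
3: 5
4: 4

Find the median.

Cumulative frequencies: 2, 12, 28, 33, 37
n = 37, so the median is the value in position (n+1)/2 = 19.
Position 19 falls at value 2.

2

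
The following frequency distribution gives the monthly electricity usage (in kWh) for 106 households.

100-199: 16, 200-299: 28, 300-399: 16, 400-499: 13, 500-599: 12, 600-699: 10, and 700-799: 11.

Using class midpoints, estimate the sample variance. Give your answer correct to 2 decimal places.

Midpoints: 149.5, 249.5, 349.5, 449.5, 549.5, 649.5, 749.5
n = 106, Σfm = 42147, mean = 397.6132
Σfm² = 20702826.5
Σf(m − x̄)² = Σfm² − (Σfm)²/n = 20702826.5 − 42147²/106 = 3944622.6415
Sample variance = 3944622.6415 / 105 = 37567.8347

37567.83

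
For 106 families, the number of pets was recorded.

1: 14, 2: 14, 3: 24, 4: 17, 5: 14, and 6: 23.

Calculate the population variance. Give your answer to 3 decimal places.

Values: 1, 2, 3, 4, 5, 6
n = 106, Σfx = 390, mean = 3.6792
Σfx² = 1736
Σf(x − x̄)² = Σfx² − (Σfx)²/n = 1736 − 390²/106 = 301.0943
Population variance = 301.0943 / 106 = 2.8405

2.841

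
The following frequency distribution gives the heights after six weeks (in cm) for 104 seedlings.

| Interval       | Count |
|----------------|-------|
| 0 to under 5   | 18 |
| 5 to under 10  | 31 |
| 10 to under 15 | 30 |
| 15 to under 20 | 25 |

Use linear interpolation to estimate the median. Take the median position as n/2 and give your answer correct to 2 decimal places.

Cumulative frequencies: 18, 49, 79, 104
n = 104; position = n/2 = 52.
This falls in the class 10 to under 15: L = 10, F = 49, f = 30, h = 5.
Median ≈ 10 + ((52 − 49) / 30) × 5 = 10.5000

10.50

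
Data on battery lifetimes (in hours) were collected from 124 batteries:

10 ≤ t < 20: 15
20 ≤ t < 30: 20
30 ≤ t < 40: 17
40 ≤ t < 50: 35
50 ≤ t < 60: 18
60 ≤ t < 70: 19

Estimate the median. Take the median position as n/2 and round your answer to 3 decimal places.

42.857

Cumulative frequencies: 15, 35, 52, 87, 105, 124
n = 124; position = n/2 = 62.
This falls in the class 40 ≤ t < 50: L = 40, F = 52, f = 35, h = 10.
Median ≈ 40 + ((62 − 52) / 35) × 10 = 42.8571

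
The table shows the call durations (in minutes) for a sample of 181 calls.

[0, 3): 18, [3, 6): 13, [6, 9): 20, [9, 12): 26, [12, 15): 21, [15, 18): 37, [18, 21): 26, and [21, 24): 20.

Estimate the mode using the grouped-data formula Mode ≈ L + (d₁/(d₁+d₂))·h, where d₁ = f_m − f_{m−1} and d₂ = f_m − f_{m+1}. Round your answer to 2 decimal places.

16.78

Modal class: [15, 18) (highest frequency 37).
d₁ = 37 − 21 = 16, d₂ = 37 − 26 = 11
Mode ≈ 15 + (16/(16+11)) × 3 = 15 + 1.7778 = 16.7778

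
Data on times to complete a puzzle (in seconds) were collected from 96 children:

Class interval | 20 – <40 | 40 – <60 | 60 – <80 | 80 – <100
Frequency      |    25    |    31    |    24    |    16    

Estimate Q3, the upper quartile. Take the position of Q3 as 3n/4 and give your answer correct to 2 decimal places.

Cumulative frequencies: 25, 56, 80, 96
n = 96; position = 3n/4 = 72.
This falls in the class 60 – <80: L = 60, F = 56, f = 24, h = 20.
Upper quartile ≈ 60 + ((72 − 56) / 24) × 20 = 73.3333

73.33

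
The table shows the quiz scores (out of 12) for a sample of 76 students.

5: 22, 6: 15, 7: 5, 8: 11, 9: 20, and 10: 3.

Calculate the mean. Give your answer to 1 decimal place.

7.0

Values: 5, 6, 7, 8, 9, 10
Σfx = 22×5 + 15×6 + 5×7 + 11×8 + 20×9 + 3×10 = 533
n = Σf = 76
Mean = 533 / 76 = 7.0132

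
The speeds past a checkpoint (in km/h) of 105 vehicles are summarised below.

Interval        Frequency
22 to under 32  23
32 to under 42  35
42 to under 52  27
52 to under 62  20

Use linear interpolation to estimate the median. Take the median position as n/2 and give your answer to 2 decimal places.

Cumulative frequencies: 23, 58, 85, 105
n = 105; position = n/2 = 52.5.
This falls in the class 32 to under 42: L = 32, F = 23, f = 35, h = 10.
Median ≈ 32 + ((52.5 − 23) / 35) × 10 = 40.4286

40.43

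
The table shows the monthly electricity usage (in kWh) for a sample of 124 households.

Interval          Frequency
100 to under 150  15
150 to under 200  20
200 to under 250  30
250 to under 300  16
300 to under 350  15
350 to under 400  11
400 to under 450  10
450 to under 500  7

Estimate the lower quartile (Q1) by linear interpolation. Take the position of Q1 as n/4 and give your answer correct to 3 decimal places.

190.000

Cumulative frequencies: 15, 35, 65, 81, 96, 107, 117, 124
n = 124; position = n/4 = 31.
This falls in the class 150 to under 200: L = 150, F = 15, f = 20, h = 50.
Lower quartile ≈ 150 + ((31 − 15) / 20) × 50 = 190.0000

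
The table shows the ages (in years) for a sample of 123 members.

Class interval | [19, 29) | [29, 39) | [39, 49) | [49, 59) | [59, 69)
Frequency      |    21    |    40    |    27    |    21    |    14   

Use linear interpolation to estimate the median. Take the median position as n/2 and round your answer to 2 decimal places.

Cumulative frequencies: 21, 61, 88, 109, 123
n = 123; position = n/2 = 61.5.
This falls in the class [39, 49): L = 39, F = 61, f = 27, h = 10.
Median ≈ 39 + ((61.5 − 61) / 27) × 10 = 39.1852

39.19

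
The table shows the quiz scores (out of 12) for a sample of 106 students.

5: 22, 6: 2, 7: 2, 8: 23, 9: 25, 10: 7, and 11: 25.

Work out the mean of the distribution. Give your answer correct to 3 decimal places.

8.396

Values: 5, 6, 7, 8, 9, 10, 11
Σfx = 22×5 + 2×6 + 2×7 + 23×8 + 25×9 + 7×10 + 25×11 = 890
n = Σf = 106
Mean = 890 / 106 = 8.3962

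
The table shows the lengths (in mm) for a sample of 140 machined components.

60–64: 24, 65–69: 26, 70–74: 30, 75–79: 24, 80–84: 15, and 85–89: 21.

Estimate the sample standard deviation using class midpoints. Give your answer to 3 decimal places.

Midpoints: 62, 67, 72, 77, 82, 87
n = 140, Σfm = 10295, mean = 73.5357
Σfm² = 766595
Σf(m − x̄)² = Σfm² − (Σfm)²/n = 766595 − 10295²/140 = 9544.8214
Sample variance = 9544.8214 / 139 = 68.6678
Standard deviation = √68.6678 = 8.2866

8.287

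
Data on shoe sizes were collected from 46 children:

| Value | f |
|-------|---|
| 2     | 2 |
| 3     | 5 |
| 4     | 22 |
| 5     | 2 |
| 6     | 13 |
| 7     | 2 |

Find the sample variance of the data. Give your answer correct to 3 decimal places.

Values: 2, 3, 4, 5, 6, 7
n = 46, Σfx = 209, mean = 4.5435
Σfx² = 1021
Σf(x − x̄)² = Σfx² − (Σfx)²/n = 1021 − 209²/46 = 71.4130
Sample variance = 71.4130 / 45 = 1.5870

1.587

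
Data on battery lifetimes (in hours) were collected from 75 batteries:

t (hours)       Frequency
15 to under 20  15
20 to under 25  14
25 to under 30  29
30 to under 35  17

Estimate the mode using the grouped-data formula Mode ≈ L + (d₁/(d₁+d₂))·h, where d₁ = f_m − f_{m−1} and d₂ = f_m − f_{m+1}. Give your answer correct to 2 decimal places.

27.78

Modal class: 25 to under 30 (highest frequency 29).
d₁ = 29 − 14 = 15, d₂ = 29 − 17 = 12
Mode ≈ 25 + (15/(15+12)) × 5 = 25 + 2.7778 = 27.7778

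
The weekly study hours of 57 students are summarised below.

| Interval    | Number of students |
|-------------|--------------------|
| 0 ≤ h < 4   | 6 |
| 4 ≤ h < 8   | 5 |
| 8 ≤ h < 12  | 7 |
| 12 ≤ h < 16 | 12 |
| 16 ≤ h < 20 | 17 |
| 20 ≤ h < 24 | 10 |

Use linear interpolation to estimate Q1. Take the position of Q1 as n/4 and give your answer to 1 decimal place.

Cumulative frequencies: 6, 11, 18, 30, 47, 57
n = 57; position = n/4 = 14.25.
This falls in the class 8 ≤ h < 12: L = 8, F = 11, f = 7, h = 4.
Lower quartile ≈ 8 + ((14.25 − 11) / 7) × 4 = 9.8571

9.9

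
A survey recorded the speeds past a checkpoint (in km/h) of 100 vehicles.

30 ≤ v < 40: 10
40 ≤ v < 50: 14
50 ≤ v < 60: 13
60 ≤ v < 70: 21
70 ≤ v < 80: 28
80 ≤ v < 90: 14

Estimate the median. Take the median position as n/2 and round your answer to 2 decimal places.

Cumulative frequencies: 10, 24, 37, 58, 86, 100
n = 100; position = n/2 = 50.
This falls in the class 60 ≤ v < 70: L = 60, F = 37, f = 21, h = 10.
Median ≈ 60 + ((50 − 37) / 21) × 10 = 66.1905

66.19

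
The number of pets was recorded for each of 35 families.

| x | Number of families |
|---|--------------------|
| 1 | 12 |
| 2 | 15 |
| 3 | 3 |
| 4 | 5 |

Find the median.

2

Cumulative frequencies: 12, 27, 30, 35
n = 35, so the median is the value in position (n+1)/2 = 18.
Position 18 falls at value 2.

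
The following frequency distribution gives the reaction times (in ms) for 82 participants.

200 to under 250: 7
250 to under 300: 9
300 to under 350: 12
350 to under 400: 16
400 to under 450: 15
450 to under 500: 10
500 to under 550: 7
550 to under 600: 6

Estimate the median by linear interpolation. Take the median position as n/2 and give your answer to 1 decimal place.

390.6

Cumulative frequencies: 7, 16, 28, 44, 59, 69, 76, 82
n = 82; position = n/2 = 41.
This falls in the class 350 to under 400: L = 350, F = 28, f = 16, h = 50.
Median ≈ 350 + ((41 − 28) / 16) × 50 = 390.6250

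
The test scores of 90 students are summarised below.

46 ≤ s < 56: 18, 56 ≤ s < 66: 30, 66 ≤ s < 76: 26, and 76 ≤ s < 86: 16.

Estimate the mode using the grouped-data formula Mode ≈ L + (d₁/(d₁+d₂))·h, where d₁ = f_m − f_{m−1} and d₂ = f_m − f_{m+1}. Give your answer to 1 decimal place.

Modal class: 56 ≤ s < 66 (highest frequency 30).
d₁ = 30 − 18 = 12, d₂ = 30 − 26 = 4
Mode ≈ 56 + (12/(12+4)) × 10 = 56 + 7.5000 = 63.5000

63.5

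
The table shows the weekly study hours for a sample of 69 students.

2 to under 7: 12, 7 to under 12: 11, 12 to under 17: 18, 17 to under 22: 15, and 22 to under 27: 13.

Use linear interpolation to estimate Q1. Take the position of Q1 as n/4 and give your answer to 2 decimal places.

Cumulative frequencies: 12, 23, 41, 56, 69
n = 69; position = n/4 = 17.25.
This falls in the class 7 to under 12: L = 7, F = 12, f = 11, h = 5.
Lower quartile ≈ 7 + ((17.25 − 12) / 11) × 5 = 9.3864

9.39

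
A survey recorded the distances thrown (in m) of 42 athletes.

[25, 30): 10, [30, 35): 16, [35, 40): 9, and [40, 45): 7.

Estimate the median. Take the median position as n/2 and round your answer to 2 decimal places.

33.44

Cumulative frequencies: 10, 26, 35, 42
n = 42; position = n/2 = 21.
This falls in the class [30, 35): L = 30, F = 10, f = 16, h = 5.
Median ≈ 30 + ((21 − 10) / 16) × 5 = 33.4375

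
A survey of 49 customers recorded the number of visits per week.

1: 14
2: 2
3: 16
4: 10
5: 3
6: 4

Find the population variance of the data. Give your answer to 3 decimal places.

Values: 1, 2, 3, 4, 5, 6
n = 49, Σfx = 145, mean = 2.9592
Σfx² = 545
Σf(x − x̄)² = Σfx² − (Σfx)²/n = 545 − 145²/49 = 115.9184
Population variance = 115.9184 / 49 = 2.3657

2.366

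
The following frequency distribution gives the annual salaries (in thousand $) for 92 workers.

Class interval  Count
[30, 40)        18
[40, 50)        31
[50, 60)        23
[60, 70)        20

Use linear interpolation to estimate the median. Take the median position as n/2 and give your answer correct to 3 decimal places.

Cumulative frequencies: 18, 49, 72, 92
n = 92; position = n/2 = 46.
This falls in the class [40, 50): L = 40, F = 18, f = 31, h = 10.
Median ≈ 40 + ((46 − 18) / 31) × 10 = 49.0323

49.032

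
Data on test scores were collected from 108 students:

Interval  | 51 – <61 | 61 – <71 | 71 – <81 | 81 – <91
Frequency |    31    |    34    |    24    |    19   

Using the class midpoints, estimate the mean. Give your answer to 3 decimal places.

68.870

Midpoints: 56, 66, 76, 86
Σfm = 31×56 + 34×66 + 24×76 + 19×86 = 7438
n = Σf = 108
Mean = 7438 / 108 = 68.8704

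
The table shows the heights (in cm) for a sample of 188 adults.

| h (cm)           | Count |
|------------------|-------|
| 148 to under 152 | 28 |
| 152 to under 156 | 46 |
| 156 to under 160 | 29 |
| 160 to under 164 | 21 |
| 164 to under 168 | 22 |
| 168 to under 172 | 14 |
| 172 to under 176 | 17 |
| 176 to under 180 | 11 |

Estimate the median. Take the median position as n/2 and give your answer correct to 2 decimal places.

158.76

Cumulative frequencies: 28, 74, 103, 124, 146, 160, 177, 188
n = 188; position = n/2 = 94.
This falls in the class 156 to under 160: L = 156, F = 74, f = 29, h = 4.
Median ≈ 156 + ((94 − 74) / 29) × 4 = 158.7586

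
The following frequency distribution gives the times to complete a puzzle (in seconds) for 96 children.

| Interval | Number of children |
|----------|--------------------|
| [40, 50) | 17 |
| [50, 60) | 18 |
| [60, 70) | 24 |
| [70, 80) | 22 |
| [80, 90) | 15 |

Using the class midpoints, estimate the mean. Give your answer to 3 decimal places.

65.000

Midpoints: 45, 55, 65, 75, 85
Σfm = 17×45 + 18×55 + 24×65 + 22×75 + 15×85 = 6240
n = Σf = 96
Mean = 6240 / 96 = 65.0000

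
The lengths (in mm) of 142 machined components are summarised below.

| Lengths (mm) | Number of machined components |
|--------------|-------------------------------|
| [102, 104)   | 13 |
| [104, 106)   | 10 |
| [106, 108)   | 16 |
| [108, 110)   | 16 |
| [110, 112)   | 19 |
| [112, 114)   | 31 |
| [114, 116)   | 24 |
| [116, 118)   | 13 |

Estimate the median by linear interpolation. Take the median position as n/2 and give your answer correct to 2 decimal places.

Cumulative frequencies: 13, 23, 39, 55, 74, 105, 129, 142
n = 142; position = n/2 = 71.
This falls in the class [110, 112): L = 110, F = 55, f = 19, h = 2.
Median ≈ 110 + ((71 − 55) / 19) × 2 = 111.6842

111.68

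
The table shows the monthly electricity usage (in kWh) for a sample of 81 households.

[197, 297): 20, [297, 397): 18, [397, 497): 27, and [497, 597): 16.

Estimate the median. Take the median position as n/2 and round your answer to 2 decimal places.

406.26

Cumulative frequencies: 20, 38, 65, 81
n = 81; position = n/2 = 40.5.
This falls in the class [397, 497): L = 397, F = 38, f = 27, h = 100.
Median ≈ 397 + ((40.5 − 38) / 27) × 100 = 406.2593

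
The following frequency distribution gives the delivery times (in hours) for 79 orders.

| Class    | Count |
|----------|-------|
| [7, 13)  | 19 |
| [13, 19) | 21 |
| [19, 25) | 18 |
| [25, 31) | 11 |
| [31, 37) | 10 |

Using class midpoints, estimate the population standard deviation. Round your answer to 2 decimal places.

7.93

Midpoints: 10, 16, 22, 28, 34
n = 79, Σfm = 1570, mean = 19.8734
Σfm² = 36172
Σf(m − x̄)² = Σfm² − (Σfm)²/n = 36172 − 1570²/79 = 4970.7342
Population variance = 4970.7342 / 79 = 62.9207
Standard deviation = √62.9207 = 7.9323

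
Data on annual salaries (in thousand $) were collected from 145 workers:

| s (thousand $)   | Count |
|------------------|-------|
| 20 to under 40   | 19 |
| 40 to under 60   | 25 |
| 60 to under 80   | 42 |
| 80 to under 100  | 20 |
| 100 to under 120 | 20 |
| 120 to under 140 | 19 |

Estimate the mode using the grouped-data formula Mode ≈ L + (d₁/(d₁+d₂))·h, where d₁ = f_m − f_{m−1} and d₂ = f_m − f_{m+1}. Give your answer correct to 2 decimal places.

Modal class: 60 to under 80 (highest frequency 42).
d₁ = 42 − 25 = 17, d₂ = 42 − 20 = 22
Mode ≈ 60 + (17/(17+22)) × 20 = 60 + 8.7179 = 68.7179

68.72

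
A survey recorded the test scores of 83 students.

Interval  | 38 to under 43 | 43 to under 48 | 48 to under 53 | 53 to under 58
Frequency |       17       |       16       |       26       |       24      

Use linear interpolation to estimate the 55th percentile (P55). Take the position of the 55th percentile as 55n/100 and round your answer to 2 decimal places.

50.43

Cumulative frequencies: 17, 33, 59, 83
n = 83; position = 55n/100 = 45.65.
This falls in the class 48 to under 53: L = 48, F = 33, f = 26, h = 5.
55th percentile ≈ 48 + ((45.65 − 33) / 26) × 5 = 50.4327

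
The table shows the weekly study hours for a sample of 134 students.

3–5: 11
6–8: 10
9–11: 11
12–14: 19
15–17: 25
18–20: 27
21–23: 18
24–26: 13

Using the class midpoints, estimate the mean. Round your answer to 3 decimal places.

Midpoints: 4, 7, 10, 13, 16, 19, 22, 25
Σfm = 11×4 + 10×7 + 11×10 + 19×13 + 25×16 + 27×19 + 18×22 + 13×25 = 2105
n = Σf = 134
Mean = 2105 / 134 = 15.7090

15.709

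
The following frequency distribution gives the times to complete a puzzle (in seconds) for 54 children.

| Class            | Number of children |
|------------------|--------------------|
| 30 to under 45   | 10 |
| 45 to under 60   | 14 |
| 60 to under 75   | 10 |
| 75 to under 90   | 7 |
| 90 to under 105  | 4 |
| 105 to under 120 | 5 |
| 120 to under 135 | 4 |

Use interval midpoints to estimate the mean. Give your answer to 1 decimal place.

70.8

Midpoints: 37.5, 52.5, 67.5, 82.5, 97.5, 112.5, 127.5
Σfm = 10×37.5 + 14×52.5 + 10×67.5 + 7×82.5 + 4×97.5 + 5×112.5 + 4×127.5 = 3825
n = Σf = 54
Mean = 3825 / 54 = 70.8333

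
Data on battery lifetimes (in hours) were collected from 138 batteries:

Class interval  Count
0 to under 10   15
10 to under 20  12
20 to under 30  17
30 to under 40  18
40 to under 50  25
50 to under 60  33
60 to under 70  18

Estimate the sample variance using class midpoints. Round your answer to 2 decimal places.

Midpoints: 5, 15, 25, 35, 45, 55, 65
n = 138, Σfm = 5420, mean = 39.2754
Σfm² = 262250
Σf(m − x̄)² = Σfm² − (Σfm)²/n = 262250 − 5420²/138 = 49377.5362
Sample variance = 49377.5362 / 137 = 360.4200

360.42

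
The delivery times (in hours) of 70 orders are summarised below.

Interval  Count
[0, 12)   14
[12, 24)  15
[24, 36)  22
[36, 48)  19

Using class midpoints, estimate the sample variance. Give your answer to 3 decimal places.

Midpoints: 6, 18, 30, 42
n = 70, Σfm = 1812, mean = 25.8857
Σfm² = 58680
Σf(m − x̄)² = Σfm² − (Σfm)²/n = 58680 − 1812²/70 = 11775.0857
Sample variance = 11775.0857 / 69 = 170.6534

170.653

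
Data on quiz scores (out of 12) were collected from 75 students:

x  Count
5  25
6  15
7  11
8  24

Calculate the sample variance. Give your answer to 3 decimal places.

1.575

Values: 5, 6, 7, 8
n = 75, Σfx = 484, mean = 6.4533
Σfx² = 3240
Σf(x − x̄)² = Σfx² − (Σfx)²/n = 3240 − 484²/75 = 116.5867
Sample variance = 116.5867 / 74 = 1.5755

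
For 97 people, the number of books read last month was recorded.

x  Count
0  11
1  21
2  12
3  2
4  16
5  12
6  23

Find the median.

4

Cumulative frequencies: 11, 32, 44, 46, 62, 74, 97
n = 97, so the median is the value in position (n+1)/2 = 49.
Position 49 falls at value 4.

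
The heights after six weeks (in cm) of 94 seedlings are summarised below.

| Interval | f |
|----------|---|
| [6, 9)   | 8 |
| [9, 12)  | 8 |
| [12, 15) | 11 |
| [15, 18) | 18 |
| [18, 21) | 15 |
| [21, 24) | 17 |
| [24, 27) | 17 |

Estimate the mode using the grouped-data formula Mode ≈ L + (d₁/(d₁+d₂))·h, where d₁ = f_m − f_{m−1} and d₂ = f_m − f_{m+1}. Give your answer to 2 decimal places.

17.10

Modal class: [15, 18) (highest frequency 18).
d₁ = 18 − 11 = 7, d₂ = 18 − 15 = 3
Mode ≈ 15 + (7/(7+3)) × 3 = 15 + 2.1000 = 17.1000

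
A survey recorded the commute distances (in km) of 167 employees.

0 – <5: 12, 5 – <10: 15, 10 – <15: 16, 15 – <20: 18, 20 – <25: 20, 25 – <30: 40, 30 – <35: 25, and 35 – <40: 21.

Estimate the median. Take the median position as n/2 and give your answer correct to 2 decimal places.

Cumulative frequencies: 12, 27, 43, 61, 81, 121, 146, 167
n = 167; position = n/2 = 83.5.
This falls in the class 25 – <30: L = 25, F = 81, f = 40, h = 5.
Median ≈ 25 + ((83.5 − 81) / 40) × 5 = 25.3125

25.31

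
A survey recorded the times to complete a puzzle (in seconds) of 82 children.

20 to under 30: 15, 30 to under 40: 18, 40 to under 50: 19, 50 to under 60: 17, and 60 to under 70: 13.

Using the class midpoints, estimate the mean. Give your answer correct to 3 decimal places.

Midpoints: 25, 35, 45, 55, 65
Σfm = 15×25 + 18×35 + 19×45 + 17×55 + 13×65 = 3640
n = Σf = 82
Mean = 3640 / 82 = 44.3902

44.390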